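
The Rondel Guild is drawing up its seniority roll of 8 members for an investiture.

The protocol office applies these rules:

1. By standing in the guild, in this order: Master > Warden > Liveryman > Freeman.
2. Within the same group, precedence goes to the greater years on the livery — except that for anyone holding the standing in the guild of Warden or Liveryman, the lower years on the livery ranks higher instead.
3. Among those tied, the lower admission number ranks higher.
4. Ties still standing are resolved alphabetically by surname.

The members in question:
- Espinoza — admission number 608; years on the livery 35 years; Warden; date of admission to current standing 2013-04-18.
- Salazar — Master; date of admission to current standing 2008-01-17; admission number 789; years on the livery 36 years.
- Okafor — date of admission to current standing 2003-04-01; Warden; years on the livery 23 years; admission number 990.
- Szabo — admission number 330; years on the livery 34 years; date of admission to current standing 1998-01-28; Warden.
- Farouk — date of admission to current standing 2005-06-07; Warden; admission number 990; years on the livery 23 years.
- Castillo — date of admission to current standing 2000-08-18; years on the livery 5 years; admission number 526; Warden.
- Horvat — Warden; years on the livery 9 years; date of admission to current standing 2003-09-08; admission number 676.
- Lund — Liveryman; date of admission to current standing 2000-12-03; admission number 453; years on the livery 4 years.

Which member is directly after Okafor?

Szabo

By standing in the guild: Salazar (Master); then Castillo, Horvat, Farouk, Okafor, Szabo and Espinoza (Warden); then Lund (Liveryman).
Among Castillo, Horvat, Farouk, Okafor, Szabo and Espinoza, by years on the livery (lower first) (reversed rule for this group): Castillo (5 years) before Horvat (9 years) before Farouk and Okafor (23 years) before Szabo (34 years) before Espinoza (35 years).
Farouk and Okafor both have admission number 990, so the next rule applies.
Among Farouk and Okafor, alphabetically by surname: Farouk before Okafor.
Order: Salazar, Castillo, Horvat, Farouk, Okafor, Szabo, Espinoza, Lund.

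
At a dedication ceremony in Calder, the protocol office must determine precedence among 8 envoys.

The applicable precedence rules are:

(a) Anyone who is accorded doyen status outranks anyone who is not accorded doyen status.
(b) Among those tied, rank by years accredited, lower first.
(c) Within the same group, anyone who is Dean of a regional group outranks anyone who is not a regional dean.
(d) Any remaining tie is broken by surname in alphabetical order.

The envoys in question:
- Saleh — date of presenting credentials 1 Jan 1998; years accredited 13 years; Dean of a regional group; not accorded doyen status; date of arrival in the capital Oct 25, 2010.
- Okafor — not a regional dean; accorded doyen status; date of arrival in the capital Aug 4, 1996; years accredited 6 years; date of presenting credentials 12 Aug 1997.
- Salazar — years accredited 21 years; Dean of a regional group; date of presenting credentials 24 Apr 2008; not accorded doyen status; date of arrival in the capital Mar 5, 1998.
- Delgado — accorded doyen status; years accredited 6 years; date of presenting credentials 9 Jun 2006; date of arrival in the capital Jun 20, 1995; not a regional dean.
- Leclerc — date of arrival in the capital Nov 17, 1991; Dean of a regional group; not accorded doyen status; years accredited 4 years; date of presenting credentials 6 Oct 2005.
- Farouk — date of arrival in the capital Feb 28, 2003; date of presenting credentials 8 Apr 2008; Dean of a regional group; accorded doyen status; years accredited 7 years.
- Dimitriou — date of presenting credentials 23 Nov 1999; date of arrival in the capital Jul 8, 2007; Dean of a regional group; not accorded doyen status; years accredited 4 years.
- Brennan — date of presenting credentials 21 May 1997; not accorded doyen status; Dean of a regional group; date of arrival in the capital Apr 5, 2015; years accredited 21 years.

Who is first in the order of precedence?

Delgado

By the first rule: Delgado, Okafor and Farouk (each accorded doyen status); then Dimitriou, Leclerc, Saleh, Brennan and Salazar (each not accorded doyen status).
Among Delgado, Okafor and Farouk, by years accredited (lower first): Delgado and Okafor (6 years) before Farouk (7 years).
Delgado and Okafor are each not a regional dean, so the next rule applies.
Among Delgado and Okafor, alphabetically by surname: Delgado before Okafor.
Among Dimitriou, Leclerc, Saleh, Brennan and Salazar, by years accredited (lower first): Dimitriou and Leclerc (4 years) before Saleh (13 years) before Brennan and Salazar (21 years).
Dimitriou and Leclerc are each Dean of a regional group, so the next rule applies.
Among Dimitriou and Leclerc, alphabetically by surname: Dimitriou before Leclerc.
Brennan and Salazar are each Dean of a regional group, so the next rule applies.
Among Brennan and Salazar, alphabetically by surname: Brennan before Salazar.
Order: Delgado, Okafor, Farouk, Dimitriou, Leclerc, Saleh, Brennan, Salazar.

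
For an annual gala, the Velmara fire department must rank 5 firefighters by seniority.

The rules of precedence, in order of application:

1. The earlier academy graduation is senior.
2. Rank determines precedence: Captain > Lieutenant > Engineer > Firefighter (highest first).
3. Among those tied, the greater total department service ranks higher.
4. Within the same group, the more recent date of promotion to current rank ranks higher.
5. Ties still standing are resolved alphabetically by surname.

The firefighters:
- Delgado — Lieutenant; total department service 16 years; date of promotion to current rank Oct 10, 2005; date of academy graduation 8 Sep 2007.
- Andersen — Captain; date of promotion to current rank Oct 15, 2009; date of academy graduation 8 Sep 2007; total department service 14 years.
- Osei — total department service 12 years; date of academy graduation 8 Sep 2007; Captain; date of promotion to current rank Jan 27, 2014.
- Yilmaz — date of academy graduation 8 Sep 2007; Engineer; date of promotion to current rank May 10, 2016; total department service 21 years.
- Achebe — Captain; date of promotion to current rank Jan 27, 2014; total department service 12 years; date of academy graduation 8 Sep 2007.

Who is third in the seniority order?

By date of academy graduation (earlier first): Andersen, Achebe, Osei, Delgado and Yilmaz (each 8 Sep 2007).
Among Andersen, Achebe, Osei, Delgado and Yilmaz, by rank: Andersen, Achebe and Osei (Captain) before Delgado (Lieutenant) before Yilmaz (Engineer).
Among Andersen, Achebe and Osei, by total department service (higher first): Andersen (14 years) before Achebe and Osei (12 years).
Achebe and Osei both have date of promotion to current rank Jan 27, 2014, so the next rule applies.
Among Achebe and Osei, alphabetically by surname: Achebe before Osei.
Order: Andersen, Achebe, Osei, Delgado, Yilmaz.

Osei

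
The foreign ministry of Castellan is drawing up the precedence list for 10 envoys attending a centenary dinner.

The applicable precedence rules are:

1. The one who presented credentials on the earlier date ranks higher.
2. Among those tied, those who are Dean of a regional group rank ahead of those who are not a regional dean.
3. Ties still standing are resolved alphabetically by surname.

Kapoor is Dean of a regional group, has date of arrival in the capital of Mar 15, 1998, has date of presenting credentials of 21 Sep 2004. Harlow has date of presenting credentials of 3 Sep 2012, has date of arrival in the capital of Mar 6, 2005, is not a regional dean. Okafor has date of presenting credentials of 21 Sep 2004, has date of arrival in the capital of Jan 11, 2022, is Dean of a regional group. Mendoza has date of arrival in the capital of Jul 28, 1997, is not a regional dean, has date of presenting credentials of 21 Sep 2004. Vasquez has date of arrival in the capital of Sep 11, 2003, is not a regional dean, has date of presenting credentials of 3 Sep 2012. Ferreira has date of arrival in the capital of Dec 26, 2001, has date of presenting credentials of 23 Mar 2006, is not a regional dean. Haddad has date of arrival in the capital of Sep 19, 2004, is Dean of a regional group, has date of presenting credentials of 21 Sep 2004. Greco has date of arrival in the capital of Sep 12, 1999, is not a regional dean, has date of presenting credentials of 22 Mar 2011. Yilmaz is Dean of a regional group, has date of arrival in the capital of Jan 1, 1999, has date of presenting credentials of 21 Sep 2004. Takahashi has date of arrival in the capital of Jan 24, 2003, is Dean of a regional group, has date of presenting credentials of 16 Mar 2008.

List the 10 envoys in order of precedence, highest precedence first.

By date of presenting credentials (earlier first): Haddad, Kapoor, Okafor, Yilmaz and Mendoza (each 21 Sep 2004); then Ferreira (23 Mar 2006); then Takahashi (16 Mar 2008); then Greco (22 Mar 2011); then Harlow and Vasquez (both 3 Sep 2012).
Among Haddad, Kapoor, Okafor, Yilmaz and Mendoza, Dean of a regional group before not a regional dean: Haddad, Kapoor, Okafor and Yilmaz (Dean of a regional group) before Mendoza (not a regional dean).
Among Haddad, Kapoor, Okafor and Yilmaz, alphabetically by surname: Haddad before Kapoor before Okafor before Yilmaz.
Harlow and Vasquez are each not a regional dean, so the next rule applies.
Among Harlow and Vasquez, alphabetically by surname: Harlow before Vasquez.
Full order: Haddad, Kapoor, Okafor, Yilmaz, Mendoza, Ferreira, Takahashi, Greco, Harlow, Vasquez.

Haddad, Kapoor, Okafor, Yilmaz, Mendoza, Ferreira, Takahashi, Greco, Harlow, Vasquez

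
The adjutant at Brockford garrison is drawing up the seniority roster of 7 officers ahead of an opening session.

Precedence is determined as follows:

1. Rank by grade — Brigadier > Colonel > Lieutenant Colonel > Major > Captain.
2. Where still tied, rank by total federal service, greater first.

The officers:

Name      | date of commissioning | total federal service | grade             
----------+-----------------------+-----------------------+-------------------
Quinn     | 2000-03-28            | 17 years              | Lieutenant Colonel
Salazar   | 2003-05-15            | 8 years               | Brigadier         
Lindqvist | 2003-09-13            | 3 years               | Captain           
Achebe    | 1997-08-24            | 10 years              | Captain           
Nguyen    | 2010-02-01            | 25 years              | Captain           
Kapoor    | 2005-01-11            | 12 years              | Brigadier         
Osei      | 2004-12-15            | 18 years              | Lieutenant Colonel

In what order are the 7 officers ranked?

By grade: Kapoor and Salazar (Brigadier); then Osei and Quinn (Lieutenant Colonel); then Nguyen, Achebe and Lindqvist (Captain).
Among Kapoor and Salazar, by total federal service (higher first): Kapoor (12 years) before Salazar (8 years).
Among Osei and Quinn, by total federal service (higher first): Osei (18 years) before Quinn (17 years).
Among Nguyen, Achebe and Lindqvist, by total federal service (higher first): Nguyen (25 years) before Achebe (10 years) before Lindqvist (3 years).
Full order: Kapoor, Salazar, Osei, Quinn, Nguyen, Achebe, Lindqvist.

Kapoor, Salazar, Osei, Quinn, Nguyen, Achebe, Lindqvist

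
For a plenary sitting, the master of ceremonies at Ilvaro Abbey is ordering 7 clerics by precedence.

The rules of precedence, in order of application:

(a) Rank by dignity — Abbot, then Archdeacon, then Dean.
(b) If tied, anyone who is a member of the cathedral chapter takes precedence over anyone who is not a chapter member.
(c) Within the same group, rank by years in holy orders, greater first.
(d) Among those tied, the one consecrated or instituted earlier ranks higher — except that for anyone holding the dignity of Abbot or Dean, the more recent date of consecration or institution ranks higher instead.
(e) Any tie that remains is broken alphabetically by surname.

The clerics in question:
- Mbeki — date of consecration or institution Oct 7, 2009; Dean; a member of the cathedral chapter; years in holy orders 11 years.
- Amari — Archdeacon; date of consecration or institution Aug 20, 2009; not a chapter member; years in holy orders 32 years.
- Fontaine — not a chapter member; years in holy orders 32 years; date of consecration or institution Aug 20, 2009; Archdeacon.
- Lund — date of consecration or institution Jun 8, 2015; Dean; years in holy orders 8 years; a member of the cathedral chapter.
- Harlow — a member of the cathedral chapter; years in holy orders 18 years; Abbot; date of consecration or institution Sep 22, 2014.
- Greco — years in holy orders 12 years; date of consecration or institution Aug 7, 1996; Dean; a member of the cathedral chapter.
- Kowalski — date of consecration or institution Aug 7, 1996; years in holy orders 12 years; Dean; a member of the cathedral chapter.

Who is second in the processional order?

By dignity: Harlow (Abbot); then Amari and Fontaine (Archdeacon); then Greco, Kowalski, Mbeki and Lund (Dean).
Amari and Fontaine are each not a chapter member, so the next rule applies.
Amari and Fontaine both have years in holy orders 32 years, so the next rule applies.
Amari and Fontaine both have date of consecration or institution Aug 20, 2009, so the next rule applies.
Among Amari and Fontaine, alphabetically by surname: Amari before Fontaine.
Greco, Kowalski, Mbeki and Lund are each a member of the cathedral chapter, so the next rule applies.
Among Greco, Kowalski, Mbeki and Lund, by years in holy orders (higher first): Greco and Kowalski (12 years) before Mbeki (11 years) before Lund (8 years).
Greco and Kowalski both have date of consecration or institution Aug 7, 1996, so the next rule applies.
Among Greco and Kowalski, alphabetically by surname: Greco before Kowalski.
Order: Harlow, Amari, Fontaine, Greco, Kowalski, Mbeki, Lund.

Amari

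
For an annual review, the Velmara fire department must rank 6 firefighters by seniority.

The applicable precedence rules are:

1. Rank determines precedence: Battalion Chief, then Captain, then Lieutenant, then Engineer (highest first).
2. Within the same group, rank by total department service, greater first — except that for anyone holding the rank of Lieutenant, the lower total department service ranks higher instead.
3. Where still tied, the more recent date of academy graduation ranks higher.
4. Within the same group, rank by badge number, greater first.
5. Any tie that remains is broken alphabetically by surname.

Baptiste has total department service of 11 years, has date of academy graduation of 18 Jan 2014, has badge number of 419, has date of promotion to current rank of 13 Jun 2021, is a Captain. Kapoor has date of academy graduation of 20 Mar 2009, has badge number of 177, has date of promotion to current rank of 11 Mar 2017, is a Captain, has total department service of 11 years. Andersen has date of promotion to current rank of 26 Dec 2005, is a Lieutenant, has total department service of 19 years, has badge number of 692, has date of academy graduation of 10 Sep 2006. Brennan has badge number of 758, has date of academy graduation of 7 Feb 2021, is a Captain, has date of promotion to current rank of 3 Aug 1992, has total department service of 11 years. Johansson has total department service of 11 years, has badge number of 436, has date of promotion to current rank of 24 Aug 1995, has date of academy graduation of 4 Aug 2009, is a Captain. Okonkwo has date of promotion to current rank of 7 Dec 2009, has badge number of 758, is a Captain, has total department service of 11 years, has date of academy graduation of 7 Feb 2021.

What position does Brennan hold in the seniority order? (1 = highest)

By rank: Brennan, Okonkwo, Baptiste, Johansson and Kapoor (Captain); then Andersen (Lieutenant).
Brennan, Okonkwo, Baptiste, Johansson and Kapoor all have total department service 11 years, so the next rule applies.
Among Brennan, Okonkwo, Baptiste, Johansson and Kapoor, by date of academy graduation (later first): Brennan and Okonkwo (7 Feb 2021) before Baptiste (18 Jan 2014) before Johansson (4 Aug 2009) before Kapoor (20 Mar 2009).
Brennan and Okonkwo both have badge number 758, so the next rule applies.
Among Brennan and Okonkwo, alphabetically by surname: Brennan before Okonkwo.
Order: Brennan, Okonkwo, Baptiste, Johansson, Kapoor, Andersen. So position 1.

1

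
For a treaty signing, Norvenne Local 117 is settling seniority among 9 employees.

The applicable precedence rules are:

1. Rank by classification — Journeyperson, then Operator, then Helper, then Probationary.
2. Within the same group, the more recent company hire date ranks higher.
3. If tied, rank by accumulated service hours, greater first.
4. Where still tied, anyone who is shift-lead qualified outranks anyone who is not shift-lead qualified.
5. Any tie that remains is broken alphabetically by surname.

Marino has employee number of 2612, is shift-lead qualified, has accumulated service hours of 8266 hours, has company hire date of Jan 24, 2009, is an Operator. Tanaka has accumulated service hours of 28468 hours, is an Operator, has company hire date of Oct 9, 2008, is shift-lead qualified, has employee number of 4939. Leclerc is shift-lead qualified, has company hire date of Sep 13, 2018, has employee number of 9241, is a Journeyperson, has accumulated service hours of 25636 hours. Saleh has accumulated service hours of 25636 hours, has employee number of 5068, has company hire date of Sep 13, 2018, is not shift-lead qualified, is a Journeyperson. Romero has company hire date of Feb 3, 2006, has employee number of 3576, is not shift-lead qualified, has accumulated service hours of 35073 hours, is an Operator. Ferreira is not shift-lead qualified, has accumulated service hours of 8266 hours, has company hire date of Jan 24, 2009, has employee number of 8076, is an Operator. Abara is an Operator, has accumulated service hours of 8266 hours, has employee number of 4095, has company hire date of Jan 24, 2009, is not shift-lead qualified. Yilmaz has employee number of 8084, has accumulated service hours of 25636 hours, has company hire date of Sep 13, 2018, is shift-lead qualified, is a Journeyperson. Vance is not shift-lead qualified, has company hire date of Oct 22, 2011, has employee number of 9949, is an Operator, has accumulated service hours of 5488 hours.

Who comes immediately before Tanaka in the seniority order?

By classification: Leclerc, Yilmaz and Saleh (Journeyperson); then Vance, Marino, Abara, Ferreira, Tanaka and Romero (Operator).
Leclerc, Yilmaz and Saleh all have company hire date Sep 13, 2018, so the next rule applies.
Leclerc, Yilmaz and Saleh all have accumulated service hours 25636 hours, so the next rule applies.
Among Leclerc, Yilmaz and Saleh, shift-lead qualified before not shift-lead qualified: Leclerc and Yilmaz (shift-lead qualified) before Saleh (not shift-lead qualified).
Among Leclerc and Yilmaz, alphabetically by surname: Leclerc before Yilmaz.
Among Vance, Marino, Abara, Ferreira, Tanaka and Romero, by company hire date (later first): Vance (Oct 22, 2011) before Marino, Abara and Ferreira (Jan 24, 2009) before Tanaka (Oct 9, 2008) before Romero (Feb 3, 2006).
Marino, Abara and Ferreira all have accumulated service hours 8266 hours, so the next rule applies.
Among Marino, Abara and Ferreira, shift-lead qualified before not shift-lead qualified: Marino (shift-lead qualified) before Abara and Ferreira (not shift-lead qualified).
Among Abara and Ferreira, alphabetically by surname: Abara before Ferreira.
Order: Leclerc, Yilmaz, Saleh, Vance, Marino, Abara, Ferreira, Tanaka, Romero.

Ferreira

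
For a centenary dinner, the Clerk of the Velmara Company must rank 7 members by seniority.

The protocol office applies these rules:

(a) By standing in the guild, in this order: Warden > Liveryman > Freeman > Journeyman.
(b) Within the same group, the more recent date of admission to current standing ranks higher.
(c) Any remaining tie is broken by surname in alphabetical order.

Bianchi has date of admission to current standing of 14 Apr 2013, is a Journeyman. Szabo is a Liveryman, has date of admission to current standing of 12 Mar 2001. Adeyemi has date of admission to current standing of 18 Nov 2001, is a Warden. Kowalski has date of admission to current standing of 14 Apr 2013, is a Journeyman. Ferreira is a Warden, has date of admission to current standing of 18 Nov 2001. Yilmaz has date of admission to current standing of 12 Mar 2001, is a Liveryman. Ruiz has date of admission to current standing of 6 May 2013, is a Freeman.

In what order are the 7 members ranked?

By standing in the guild: Adeyemi and Ferreira (Warden); then Szabo and Yilmaz (Liveryman); then Ruiz (Freeman); then Bianchi and Kowalski (Journeyman).
Adeyemi and Ferreira both have date of admission to current standing 18 Nov 2001, so the next rule applies.
Among Adeyemi and Ferreira, alphabetically by surname: Adeyemi before Ferreira.
Szabo and Yilmaz both have date of admission to current standing 12 Mar 2001, so the next rule applies.
Among Szabo and Yilmaz, alphabetically by surname: Szabo before Yilmaz.
Bianchi and Kowalski both have date of admission to current standing 14 Apr 2013, so the next rule applies.
Among Bianchi and Kowalski, alphabetically by surname: Bianchi before Kowalski.
Full order: Adeyemi, Ferreira, Szabo, Yilmaz, Ruiz, Bianchi, Kowalski.

Adeyemi, Ferreira, Szabo, Yilmaz, Ruiz, Bianchi, Kowalski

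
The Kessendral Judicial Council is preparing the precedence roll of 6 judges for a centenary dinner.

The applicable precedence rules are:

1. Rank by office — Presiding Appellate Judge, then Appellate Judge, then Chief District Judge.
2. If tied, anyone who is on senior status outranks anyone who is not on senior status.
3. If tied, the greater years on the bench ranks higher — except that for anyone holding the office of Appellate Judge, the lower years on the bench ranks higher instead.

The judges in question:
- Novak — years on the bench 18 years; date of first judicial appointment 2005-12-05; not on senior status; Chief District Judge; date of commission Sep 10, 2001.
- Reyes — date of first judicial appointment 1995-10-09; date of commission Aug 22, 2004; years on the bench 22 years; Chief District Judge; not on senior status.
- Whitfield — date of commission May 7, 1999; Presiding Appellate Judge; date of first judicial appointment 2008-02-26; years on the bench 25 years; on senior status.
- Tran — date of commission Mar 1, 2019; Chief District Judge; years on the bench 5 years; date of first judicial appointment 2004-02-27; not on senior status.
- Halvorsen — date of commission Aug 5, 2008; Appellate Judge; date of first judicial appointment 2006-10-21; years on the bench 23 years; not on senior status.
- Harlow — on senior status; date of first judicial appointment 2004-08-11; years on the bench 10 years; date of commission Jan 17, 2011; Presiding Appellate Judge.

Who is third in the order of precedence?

Halvorsen

By office: Whitfield and Harlow (Presiding Appellate Judge); then Halvorsen (Appellate Judge); then Reyes, Novak and Tran (Chief District Judge).
Whitfield and Harlow are each on senior status, so the next rule applies.
Among Whitfield and Harlow, by years on the bench (higher first): Whitfield (25 years) before Harlow (10 years).
Reyes, Novak and Tran are each not on senior status, so the next rule applies.
Among Reyes, Novak and Tran, by years on the bench (higher first): Reyes (22 years) before Novak (18 years) before Tran (5 years).
Order: Whitfield, Harlow, Halvorsen, Reyes, Novak, Tran.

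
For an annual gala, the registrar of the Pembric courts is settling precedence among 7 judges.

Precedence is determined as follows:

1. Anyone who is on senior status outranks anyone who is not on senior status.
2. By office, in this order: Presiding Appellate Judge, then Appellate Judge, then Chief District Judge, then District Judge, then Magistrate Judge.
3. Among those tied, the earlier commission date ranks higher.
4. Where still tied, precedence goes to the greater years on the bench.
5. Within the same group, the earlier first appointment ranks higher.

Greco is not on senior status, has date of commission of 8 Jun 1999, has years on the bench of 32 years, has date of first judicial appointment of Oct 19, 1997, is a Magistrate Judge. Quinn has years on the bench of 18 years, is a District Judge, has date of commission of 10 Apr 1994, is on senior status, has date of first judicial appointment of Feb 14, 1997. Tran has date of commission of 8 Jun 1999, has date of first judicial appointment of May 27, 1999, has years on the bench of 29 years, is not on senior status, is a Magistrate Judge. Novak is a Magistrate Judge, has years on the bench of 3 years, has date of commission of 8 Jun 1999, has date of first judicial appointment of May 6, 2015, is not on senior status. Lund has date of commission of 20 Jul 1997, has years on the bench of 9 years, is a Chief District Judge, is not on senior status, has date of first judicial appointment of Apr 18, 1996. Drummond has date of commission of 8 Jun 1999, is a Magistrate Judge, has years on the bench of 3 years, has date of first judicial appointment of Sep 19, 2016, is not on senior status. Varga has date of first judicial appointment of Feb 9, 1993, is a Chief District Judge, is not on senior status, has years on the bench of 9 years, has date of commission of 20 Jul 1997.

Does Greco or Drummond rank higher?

By the first rule: Quinn (on senior status); then Varga, Lund, Greco, Tran, Novak and Drummond (each not on senior status).
Among Varga, Lund, Greco, Tran, Novak and Drummond, by office: Varga and Lund (Chief District Judge) before Greco, Tran, Novak and Drummond (Magistrate Judge).
Varga and Lund both have date of commission 20 Jul 1997, so the next rule applies.
Varga and Lund both have years on the bench 9 years, so the next rule applies.
Among Varga and Lund, by date of first judicial appointment (earlier first): Varga (Feb 9, 1993) before Lund (Apr 18, 1996).
Greco, Tran, Novak and Drummond all have date of commission 8 Jun 1999, so the next rule applies.
Among Greco, Tran, Novak and Drummond, by years on the bench (higher first): Greco (32 years) before Tran (29 years) before Novak and Drummond (3 years).
Among Novak and Drummond, by date of first judicial appointment (earlier first): Novak (May 6, 2015) before Drummond (Sep 19, 2016).
So Greco takes precedence.

Greco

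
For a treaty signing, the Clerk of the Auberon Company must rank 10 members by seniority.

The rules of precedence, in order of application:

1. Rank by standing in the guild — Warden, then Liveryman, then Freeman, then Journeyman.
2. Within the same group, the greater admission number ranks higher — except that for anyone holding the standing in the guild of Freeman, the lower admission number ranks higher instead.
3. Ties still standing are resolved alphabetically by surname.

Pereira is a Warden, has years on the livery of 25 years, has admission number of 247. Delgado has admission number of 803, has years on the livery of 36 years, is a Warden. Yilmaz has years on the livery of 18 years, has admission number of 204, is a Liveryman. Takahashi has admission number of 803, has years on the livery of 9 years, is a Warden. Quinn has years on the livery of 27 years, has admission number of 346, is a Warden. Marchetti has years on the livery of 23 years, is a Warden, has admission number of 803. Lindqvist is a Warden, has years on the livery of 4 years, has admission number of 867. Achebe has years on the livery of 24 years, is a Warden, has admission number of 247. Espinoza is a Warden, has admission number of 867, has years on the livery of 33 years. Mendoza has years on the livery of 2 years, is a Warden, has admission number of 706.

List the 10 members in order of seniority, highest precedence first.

By standing in the guild: Espinoza, Lindqvist, Delgado, Marchetti, Takahashi, Mendoza, Quinn, Achebe and Pereira (Warden); then Yilmaz (Liveryman).
Among Espinoza, Lindqvist, Delgado, Marchetti, Takahashi, Mendoza, Quinn, Achebe and Pereira, by admission number (higher first): Espinoza and Lindqvist (867) before Delgado, Marchetti and Takahashi (803) before Mendoza (706) before Quinn (346) before Achebe and Pereira (247).
Among Espinoza and Lindqvist, alphabetically by surname: Espinoza before Lindqvist.
Among Delgado, Marchetti and Takahashi, alphabetically by surname: Delgado before Marchetti before Takahashi.
Among Achebe and Pereira, alphabetically by surname: Achebe before Pereira.
Full order: Espinoza, Lindqvist, Delgado, Marchetti, Takahashi, Mendoza, Quinn, Achebe, Pereira, Yilmaz.

Espinoza, Lindqvist, Delgado, Marchetti, Takahashi, Mendoza, Quinn, Achebe, Pereira, Yilmaz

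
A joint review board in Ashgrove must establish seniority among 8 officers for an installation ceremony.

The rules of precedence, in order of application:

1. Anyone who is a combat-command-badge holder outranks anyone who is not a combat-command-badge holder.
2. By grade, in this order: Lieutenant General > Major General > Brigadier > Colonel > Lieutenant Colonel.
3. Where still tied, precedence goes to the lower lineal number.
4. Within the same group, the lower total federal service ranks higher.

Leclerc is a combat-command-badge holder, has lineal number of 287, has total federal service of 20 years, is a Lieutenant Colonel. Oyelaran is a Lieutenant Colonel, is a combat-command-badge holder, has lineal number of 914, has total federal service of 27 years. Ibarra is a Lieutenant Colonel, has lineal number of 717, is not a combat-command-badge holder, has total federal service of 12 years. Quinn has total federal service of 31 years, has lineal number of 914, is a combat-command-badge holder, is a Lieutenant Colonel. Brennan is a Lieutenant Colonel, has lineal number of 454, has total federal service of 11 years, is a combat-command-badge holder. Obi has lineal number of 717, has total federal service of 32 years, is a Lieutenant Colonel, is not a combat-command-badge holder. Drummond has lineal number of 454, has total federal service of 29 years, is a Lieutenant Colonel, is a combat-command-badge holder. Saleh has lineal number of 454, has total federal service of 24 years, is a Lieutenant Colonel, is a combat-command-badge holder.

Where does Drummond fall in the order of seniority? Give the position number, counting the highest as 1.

By the first rule: Leclerc, Brennan, Saleh, Drummond, Oyelaran and Quinn (each a combat-command-badge holder); then Ibarra and Obi (both not a combat-command-badge holder).
Leclerc, Brennan, Saleh, Drummond, Oyelaran and Quinn are each Lieutenant Colonel, so the next rule applies.
Among Leclerc, Brennan, Saleh, Drummond, Oyelaran and Quinn, by lineal number (lower first): Leclerc (287) before Brennan, Saleh and Drummond (454) before Oyelaran and Quinn (914).
Among Brennan, Saleh and Drummond, by total federal service (lower first): Brennan (11 years) before Saleh (24 years) before Drummond (29 years).
Among Oyelaran and Quinn, by total federal service (lower first): Oyelaran (27 years) before Quinn (31 years).
Ibarra and Obi are each Lieutenant Colonel, so the next rule applies.
Ibarra and Obi both have lineal number 717, so the next rule applies.
Among Ibarra and Obi, by total federal service (lower first): Ibarra (12 years) before Obi (32 years).
Order: Leclerc, Brennan, Saleh, Drummond, Oyelaran, Quinn, Ibarra, Obi. So position 4.

4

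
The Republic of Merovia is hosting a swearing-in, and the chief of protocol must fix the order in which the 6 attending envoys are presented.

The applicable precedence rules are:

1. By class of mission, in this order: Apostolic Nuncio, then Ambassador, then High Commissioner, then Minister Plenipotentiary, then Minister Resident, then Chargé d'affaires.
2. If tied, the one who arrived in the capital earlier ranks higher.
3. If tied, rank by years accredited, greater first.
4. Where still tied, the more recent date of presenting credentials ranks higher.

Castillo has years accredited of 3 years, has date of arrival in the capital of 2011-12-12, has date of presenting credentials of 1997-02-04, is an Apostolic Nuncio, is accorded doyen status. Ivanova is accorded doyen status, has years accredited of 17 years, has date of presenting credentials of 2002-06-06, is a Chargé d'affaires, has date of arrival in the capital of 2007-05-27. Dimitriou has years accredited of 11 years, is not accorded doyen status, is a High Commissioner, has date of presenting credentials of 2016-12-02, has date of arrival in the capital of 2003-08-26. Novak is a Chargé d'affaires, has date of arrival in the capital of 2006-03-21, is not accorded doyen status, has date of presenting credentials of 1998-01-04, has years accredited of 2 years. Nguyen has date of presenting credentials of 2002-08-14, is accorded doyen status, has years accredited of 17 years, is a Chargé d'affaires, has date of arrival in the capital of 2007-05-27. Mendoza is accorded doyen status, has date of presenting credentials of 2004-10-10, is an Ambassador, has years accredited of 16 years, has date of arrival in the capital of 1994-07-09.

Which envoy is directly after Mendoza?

By class of mission: Castillo (Apostolic Nuncio); then Mendoza (Ambassador); then Dimitriou (High Commissioner); then Novak, Nguyen and Ivanova (Chargé d'affaires).
Among Novak, Nguyen and Ivanova, by date of arrival in the capital (earlier first): Novak (2006-03-21) before Nguyen and Ivanova (2007-05-27).
Nguyen and Ivanova both have years accredited 17 years, so the next rule applies.
Among Nguyen and Ivanova, by date of presenting credentials (later first): Nguyen (2002-08-14) before Ivanova (2002-06-06).
Order: Castillo, Mendoza, Dimitriou, Novak, Nguyen, Ivanova.

Dimitriou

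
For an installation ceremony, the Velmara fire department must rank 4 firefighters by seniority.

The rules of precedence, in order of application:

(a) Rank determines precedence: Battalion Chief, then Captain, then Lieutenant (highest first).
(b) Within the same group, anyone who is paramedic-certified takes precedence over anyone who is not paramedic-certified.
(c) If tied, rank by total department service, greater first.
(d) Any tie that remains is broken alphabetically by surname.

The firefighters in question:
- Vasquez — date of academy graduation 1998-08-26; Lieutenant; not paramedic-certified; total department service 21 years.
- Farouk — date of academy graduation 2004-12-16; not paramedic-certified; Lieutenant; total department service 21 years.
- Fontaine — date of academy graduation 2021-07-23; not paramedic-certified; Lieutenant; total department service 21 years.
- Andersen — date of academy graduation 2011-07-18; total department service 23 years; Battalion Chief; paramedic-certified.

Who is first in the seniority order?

Andersen

By rank: Andersen (Battalion Chief); then Farouk, Fontaine and Vasquez (Lieutenant).
Farouk, Fontaine and Vasquez are each not paramedic-certified, so the next rule applies.
Farouk, Fontaine and Vasquez all have total department service 21 years, so the next rule applies.
Among Farouk, Fontaine and Vasquez, alphabetically by surname: Farouk before Fontaine before Vasquez.
Order: Andersen, Farouk, Fontaine, Vasquez.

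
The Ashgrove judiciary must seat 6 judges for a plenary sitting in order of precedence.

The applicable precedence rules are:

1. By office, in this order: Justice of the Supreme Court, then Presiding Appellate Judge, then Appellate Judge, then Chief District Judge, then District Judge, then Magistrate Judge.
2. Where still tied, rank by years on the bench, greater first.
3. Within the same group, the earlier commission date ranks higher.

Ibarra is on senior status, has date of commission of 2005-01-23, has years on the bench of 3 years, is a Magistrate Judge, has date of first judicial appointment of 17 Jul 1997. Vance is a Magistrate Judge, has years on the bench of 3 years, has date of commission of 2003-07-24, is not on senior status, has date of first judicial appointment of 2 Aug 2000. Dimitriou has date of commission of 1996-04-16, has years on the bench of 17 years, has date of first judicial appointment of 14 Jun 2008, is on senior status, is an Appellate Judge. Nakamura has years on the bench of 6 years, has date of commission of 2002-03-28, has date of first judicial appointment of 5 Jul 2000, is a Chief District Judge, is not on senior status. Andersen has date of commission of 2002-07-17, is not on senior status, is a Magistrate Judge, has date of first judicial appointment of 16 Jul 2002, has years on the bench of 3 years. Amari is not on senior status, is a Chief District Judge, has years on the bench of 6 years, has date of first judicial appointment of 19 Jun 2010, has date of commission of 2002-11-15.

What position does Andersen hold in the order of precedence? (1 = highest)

By office: Dimitriou (Appellate Judge); then Nakamura and Amari (Chief District Judge); then Andersen, Vance and Ibarra (Magistrate Judge).
Nakamura and Amari both have years on the bench 6 years, so the next rule applies.
Among Nakamura and Amari, by date of commission (earlier first): Nakamura (2002-03-28) before Amari (2002-11-15).
Andersen, Vance and Ibarra all have years on the bench 3 years, so the next rule applies.
Among Andersen, Vance and Ibarra, by date of commission (earlier first): Andersen (2002-07-17) before Vance (2003-07-24) before Ibarra (2005-01-23).
Order: Dimitriou, Nakamura, Amari, Andersen, Vance, Ibarra. So position 4.

4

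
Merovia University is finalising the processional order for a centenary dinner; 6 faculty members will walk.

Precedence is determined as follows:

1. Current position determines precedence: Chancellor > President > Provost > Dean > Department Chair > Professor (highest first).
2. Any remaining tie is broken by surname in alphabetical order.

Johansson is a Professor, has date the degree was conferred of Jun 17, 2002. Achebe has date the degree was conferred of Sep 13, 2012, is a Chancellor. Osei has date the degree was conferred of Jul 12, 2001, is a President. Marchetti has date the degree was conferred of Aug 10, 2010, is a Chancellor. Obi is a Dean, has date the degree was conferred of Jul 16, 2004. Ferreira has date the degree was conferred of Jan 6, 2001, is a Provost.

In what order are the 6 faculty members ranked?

Achebe, Marchetti, Osei, Ferreira, Obi, Johansson

By current position: Achebe and Marchetti (Chancellor); then Osei (President); then Ferreira (Provost); then Obi (Dean); then Johansson (Professor).
Among Achebe and Marchetti, alphabetically by surname: Achebe before Marchetti.
Full order: Achebe, Marchetti, Osei, Ferreira, Obi, Johansson.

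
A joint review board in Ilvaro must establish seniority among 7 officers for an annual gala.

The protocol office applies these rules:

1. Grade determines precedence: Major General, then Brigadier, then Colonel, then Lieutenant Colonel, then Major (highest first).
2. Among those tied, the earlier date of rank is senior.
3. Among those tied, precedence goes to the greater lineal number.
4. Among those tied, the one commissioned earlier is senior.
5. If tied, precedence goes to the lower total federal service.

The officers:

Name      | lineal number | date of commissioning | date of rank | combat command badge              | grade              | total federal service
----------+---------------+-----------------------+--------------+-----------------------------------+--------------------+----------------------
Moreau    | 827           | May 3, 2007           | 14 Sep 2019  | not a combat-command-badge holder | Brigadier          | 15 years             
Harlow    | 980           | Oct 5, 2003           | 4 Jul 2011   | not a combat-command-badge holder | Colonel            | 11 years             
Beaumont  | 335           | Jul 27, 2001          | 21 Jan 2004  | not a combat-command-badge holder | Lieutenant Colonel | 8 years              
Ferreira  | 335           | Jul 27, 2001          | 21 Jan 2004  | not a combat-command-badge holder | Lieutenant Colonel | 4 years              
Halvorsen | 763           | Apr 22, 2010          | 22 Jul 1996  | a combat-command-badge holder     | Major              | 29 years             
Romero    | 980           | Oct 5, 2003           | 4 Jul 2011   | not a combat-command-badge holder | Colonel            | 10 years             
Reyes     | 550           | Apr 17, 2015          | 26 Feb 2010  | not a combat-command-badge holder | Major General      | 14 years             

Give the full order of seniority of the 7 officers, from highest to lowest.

Reyes, Moreau, Romero, Harlow, Ferreira, Beaumont, Halvorsen

By grade: Reyes (Major General); then Moreau (Brigadier); then Romero and Harlow (Colonel); then Ferreira and Beaumont (Lieutenant Colonel); then Halvorsen (Major).
Romero and Harlow both have date of rank 4 Jul 2011, so the next rule applies.
Romero and Harlow both have lineal number 980, so the next rule applies.
Romero and Harlow both have date of commissioning Oct 5, 2003, so the next rule applies.
Among Romero and Harlow, by total federal service (lower first): Romero (10 years) before Harlow (11 years).
Ferreira and Beaumont both have date of rank 21 Jan 2004, so the next rule applies.
Ferreira and Beaumont both have lineal number 335, so the next rule applies.
Ferreira and Beaumont both have date of commissioning Jul 27, 2001, so the next rule applies.
Among Ferreira and Beaumont, by total federal service (lower first): Ferreira (4 years) before Beaumont (8 years).
Full order: Reyes, Moreau, Romero, Harlow, Ferreira, Beaumont, Halvorsen.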